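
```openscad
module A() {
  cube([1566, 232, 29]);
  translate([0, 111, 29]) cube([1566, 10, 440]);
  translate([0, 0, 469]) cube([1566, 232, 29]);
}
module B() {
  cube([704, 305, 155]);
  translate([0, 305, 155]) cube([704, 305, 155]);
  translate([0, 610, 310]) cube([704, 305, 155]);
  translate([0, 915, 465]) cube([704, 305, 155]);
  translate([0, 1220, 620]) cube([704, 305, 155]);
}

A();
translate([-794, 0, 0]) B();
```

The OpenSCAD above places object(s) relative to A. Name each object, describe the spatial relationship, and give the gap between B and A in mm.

The staircase's nearest face is 90 mm from the I-beam's −x face.

A is an I-beam. B is a staircase. The staircase is on the floor beside the I-beam on its −x side. The gap between the staircase and the I-beam is 90 mm.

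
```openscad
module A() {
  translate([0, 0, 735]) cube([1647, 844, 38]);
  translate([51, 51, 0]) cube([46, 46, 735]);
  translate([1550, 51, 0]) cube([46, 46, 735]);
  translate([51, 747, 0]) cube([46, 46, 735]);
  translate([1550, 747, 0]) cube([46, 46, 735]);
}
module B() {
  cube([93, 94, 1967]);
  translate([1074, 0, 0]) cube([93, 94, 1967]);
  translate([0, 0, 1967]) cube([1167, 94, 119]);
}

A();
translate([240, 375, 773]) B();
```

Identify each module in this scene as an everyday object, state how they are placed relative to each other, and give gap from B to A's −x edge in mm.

The door frame's min-x is at 240; the table's min-x is 0; gap = 240 mm.

A is a table. B is a door frame. The door frame is on top of the table, centred. The gap from the door frame to the table's −x edge is 240 mm.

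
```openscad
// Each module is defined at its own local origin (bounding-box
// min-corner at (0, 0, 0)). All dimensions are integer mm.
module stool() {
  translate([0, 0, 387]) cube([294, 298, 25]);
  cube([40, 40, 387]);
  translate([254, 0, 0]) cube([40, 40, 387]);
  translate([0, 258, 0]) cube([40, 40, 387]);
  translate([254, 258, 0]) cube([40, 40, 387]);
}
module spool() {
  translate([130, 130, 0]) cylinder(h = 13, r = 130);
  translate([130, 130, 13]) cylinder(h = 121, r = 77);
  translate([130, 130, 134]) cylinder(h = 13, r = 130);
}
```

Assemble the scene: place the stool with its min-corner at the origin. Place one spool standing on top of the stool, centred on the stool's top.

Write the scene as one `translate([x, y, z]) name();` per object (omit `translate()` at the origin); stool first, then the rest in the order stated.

stool();
translate([17, 19, 412]) spool();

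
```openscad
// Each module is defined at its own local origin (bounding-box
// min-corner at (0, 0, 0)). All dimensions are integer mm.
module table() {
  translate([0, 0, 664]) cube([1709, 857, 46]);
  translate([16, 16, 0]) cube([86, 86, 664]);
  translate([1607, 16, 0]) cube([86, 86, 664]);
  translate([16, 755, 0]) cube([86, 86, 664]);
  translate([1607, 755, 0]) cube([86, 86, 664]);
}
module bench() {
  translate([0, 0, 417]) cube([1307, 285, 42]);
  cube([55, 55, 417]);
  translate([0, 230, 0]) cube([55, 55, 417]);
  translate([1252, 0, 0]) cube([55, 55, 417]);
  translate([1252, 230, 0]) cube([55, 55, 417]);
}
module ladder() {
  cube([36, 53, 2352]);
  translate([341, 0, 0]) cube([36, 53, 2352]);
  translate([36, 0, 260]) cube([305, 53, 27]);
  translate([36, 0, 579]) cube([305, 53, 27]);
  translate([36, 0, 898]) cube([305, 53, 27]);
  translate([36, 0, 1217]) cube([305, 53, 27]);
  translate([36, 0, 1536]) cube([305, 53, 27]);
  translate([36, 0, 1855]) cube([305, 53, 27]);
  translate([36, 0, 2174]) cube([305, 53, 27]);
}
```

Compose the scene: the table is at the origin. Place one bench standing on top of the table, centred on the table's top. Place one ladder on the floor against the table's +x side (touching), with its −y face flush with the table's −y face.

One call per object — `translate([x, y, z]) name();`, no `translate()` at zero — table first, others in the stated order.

table();
translate([201, 286, 710]) bench();
translate([1709, 0, 0]) ladder();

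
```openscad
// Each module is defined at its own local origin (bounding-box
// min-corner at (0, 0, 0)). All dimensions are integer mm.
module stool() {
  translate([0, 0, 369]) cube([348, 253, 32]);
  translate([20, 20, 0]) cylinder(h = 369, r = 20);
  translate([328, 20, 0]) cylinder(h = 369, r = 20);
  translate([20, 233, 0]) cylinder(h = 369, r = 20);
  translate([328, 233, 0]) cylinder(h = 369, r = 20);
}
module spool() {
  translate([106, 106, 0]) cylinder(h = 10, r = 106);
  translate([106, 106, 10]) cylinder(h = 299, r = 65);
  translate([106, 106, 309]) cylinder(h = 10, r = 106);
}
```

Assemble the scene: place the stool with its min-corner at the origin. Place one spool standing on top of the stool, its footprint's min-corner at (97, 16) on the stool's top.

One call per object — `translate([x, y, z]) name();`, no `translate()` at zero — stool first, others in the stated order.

stool();
translate([97, 16, 401]) spool();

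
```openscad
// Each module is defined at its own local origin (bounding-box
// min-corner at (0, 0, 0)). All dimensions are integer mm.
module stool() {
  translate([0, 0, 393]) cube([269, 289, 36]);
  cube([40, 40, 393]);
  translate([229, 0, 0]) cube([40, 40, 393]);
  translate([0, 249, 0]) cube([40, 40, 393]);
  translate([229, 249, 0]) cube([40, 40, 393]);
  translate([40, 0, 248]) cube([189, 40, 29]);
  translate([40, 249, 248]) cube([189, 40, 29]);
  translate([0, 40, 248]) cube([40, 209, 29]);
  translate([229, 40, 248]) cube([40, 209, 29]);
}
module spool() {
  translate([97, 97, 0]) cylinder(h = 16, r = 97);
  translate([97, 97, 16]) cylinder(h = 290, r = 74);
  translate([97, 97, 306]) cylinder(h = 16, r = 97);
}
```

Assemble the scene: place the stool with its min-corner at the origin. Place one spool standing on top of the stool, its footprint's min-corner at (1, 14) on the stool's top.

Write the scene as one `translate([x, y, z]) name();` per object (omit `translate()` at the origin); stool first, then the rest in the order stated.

stool();
translate([1, 14, 429]) spool();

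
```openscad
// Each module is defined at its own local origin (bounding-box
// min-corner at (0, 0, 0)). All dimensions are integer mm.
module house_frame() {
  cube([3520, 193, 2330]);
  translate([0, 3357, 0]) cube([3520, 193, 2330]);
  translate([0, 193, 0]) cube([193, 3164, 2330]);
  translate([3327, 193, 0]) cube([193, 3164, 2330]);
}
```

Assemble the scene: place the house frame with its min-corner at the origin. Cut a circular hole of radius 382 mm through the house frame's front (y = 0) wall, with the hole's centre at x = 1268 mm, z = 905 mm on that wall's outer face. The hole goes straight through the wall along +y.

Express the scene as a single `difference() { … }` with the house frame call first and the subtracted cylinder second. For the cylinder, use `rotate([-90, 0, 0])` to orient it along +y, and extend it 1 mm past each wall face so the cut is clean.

difference() {
  house_frame();
  translate([1268, -1, 905]) rotate([-90, 0, 0]) cylinder(h = 195, r = 382);
}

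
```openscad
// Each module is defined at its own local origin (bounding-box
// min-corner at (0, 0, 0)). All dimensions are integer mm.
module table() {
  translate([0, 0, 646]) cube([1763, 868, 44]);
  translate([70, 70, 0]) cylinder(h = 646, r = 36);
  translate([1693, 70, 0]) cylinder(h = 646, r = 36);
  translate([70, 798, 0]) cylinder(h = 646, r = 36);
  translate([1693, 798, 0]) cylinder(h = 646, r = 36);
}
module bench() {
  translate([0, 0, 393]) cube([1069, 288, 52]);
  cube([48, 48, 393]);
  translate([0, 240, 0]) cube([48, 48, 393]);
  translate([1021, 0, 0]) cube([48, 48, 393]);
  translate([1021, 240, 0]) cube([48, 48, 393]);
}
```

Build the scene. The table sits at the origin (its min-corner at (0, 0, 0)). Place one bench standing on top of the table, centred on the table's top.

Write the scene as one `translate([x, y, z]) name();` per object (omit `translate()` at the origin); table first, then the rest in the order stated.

table();
translate([347, 290, 690]) bench();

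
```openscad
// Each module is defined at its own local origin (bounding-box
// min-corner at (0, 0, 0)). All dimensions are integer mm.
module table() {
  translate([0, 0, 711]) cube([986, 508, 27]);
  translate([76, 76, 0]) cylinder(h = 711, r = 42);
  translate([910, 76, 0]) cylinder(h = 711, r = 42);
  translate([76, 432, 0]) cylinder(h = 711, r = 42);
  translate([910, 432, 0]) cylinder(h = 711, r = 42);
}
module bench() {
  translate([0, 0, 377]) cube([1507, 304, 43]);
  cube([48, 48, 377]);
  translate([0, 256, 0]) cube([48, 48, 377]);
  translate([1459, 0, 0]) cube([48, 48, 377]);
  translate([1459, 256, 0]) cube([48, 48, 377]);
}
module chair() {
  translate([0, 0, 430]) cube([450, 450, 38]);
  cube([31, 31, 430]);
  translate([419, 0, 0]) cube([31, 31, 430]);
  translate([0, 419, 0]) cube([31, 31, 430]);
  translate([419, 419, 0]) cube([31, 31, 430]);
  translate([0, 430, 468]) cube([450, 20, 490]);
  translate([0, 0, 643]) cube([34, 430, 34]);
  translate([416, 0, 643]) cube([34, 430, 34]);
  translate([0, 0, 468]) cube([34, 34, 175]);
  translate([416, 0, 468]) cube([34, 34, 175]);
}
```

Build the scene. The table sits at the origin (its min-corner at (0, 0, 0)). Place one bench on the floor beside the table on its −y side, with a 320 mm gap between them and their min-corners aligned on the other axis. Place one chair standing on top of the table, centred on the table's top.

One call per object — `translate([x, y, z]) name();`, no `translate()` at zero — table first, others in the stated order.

table();
translate([0, -624, 0]) bench();
translate([268, 29, 738]) chair();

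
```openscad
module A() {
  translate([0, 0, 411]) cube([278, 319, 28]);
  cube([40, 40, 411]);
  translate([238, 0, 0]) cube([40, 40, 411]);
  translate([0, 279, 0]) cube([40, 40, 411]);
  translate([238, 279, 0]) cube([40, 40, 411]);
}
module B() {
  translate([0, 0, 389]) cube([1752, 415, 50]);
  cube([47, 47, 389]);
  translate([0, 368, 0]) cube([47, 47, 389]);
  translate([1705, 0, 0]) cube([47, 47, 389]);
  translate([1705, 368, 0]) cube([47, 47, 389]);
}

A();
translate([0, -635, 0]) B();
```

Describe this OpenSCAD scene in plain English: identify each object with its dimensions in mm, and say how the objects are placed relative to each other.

A is a simple wooden stool: a rectangular seat 278 mm (x) by 319 mm (y), 28 mm thick, top face at z = 439 mm, on four square legs, each 40×40 mm in cross-section. The legs rest on z = 0, each flush with a corner of the seat.

B is a long wooden bench with a 1752 mm (x) × 415 mm (y) seat, 50 mm thick, its top surface 439 mm above the floor. Four 47 mm square legs at the seat corners, flush with the edges, run from z = 0 to the seat underside.

The bench is on the floor beside the stool on its −y side.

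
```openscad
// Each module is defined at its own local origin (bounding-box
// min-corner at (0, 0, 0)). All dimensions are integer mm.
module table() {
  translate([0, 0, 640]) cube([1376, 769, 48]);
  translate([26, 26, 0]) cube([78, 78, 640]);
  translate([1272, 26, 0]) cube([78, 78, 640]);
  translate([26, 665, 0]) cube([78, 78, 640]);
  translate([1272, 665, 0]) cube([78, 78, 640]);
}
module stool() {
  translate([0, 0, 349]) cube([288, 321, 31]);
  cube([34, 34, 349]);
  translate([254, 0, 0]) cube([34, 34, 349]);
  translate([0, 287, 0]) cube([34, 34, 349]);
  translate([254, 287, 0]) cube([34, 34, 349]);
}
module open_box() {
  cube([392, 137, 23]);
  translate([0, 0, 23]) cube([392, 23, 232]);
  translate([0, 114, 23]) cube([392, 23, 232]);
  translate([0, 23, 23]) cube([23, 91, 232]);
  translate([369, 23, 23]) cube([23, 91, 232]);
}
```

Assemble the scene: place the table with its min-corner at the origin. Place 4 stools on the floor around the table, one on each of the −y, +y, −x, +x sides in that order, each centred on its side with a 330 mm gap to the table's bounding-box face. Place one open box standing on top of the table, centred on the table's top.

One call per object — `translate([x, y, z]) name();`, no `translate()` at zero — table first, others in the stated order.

table();
translate([544, -651, 0]) stool();
translate([544, 1099, 0]) stool();
translate([-618, 224, 0]) stool();
translate([1706, 224, 0]) stool();
translate([492, 316, 688]) open_box();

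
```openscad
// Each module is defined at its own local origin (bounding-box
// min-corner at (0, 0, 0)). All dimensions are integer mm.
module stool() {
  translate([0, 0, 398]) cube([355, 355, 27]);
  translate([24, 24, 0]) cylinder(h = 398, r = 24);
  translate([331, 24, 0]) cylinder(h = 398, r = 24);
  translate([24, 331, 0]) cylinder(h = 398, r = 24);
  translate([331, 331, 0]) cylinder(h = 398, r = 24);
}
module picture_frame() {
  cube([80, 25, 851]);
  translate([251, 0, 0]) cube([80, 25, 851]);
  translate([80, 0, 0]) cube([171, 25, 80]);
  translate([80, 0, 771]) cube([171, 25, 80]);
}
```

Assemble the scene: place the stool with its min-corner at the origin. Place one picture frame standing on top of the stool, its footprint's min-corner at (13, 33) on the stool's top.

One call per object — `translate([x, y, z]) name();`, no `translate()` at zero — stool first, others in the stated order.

stool();
translate([13, 33, 425]) picture_frame();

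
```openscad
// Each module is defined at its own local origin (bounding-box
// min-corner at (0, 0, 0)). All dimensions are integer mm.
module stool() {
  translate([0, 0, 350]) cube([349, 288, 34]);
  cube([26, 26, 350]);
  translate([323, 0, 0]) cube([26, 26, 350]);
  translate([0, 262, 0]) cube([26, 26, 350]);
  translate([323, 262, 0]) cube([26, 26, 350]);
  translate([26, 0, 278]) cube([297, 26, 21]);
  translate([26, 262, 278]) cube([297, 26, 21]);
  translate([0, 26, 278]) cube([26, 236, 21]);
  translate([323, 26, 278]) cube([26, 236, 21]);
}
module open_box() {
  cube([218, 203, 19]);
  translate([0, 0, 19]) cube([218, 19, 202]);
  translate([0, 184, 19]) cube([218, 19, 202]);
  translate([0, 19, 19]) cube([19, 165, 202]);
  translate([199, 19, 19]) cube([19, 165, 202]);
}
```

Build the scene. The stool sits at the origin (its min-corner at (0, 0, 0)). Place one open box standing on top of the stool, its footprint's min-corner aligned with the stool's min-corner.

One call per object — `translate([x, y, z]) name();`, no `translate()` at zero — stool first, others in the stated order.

stool();
translate([0, 0, 384]) open_box();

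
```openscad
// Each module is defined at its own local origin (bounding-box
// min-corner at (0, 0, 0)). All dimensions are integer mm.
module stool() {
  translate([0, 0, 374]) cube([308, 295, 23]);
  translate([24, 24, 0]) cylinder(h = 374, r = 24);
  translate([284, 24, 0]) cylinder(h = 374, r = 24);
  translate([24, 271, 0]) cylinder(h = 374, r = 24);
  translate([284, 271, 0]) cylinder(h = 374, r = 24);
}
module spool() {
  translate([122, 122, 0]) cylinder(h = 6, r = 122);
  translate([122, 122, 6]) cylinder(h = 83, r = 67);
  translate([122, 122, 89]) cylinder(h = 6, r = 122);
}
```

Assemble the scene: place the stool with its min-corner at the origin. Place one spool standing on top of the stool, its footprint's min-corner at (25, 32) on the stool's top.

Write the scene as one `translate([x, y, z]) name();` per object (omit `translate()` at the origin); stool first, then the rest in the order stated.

stool();
translate([25, 32, 397]) spool();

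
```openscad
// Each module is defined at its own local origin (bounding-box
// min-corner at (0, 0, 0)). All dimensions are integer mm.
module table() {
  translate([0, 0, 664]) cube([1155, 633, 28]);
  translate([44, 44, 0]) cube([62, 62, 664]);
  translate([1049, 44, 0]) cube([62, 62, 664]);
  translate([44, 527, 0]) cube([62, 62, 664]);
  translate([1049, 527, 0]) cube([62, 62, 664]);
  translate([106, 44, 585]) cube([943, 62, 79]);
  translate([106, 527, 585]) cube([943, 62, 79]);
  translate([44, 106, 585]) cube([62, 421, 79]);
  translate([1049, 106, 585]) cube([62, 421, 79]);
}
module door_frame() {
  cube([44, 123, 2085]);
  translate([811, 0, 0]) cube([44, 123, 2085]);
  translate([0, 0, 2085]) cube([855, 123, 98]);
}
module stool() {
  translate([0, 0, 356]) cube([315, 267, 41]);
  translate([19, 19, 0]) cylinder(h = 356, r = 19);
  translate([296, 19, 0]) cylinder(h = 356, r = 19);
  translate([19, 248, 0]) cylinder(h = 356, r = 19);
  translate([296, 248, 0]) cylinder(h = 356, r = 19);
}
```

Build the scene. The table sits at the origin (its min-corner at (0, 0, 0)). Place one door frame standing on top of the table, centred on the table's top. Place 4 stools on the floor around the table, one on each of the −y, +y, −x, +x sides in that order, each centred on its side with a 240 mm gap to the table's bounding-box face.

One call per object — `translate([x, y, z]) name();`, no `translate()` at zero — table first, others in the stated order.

table();
translate([150, 255, 692]) door_frame();
translate([420, -507, 0]) stool();
translate([420, 873, 0]) stool();
translate([-555, 183, 0]) stool();
translate([1395, 183, 0]) stool();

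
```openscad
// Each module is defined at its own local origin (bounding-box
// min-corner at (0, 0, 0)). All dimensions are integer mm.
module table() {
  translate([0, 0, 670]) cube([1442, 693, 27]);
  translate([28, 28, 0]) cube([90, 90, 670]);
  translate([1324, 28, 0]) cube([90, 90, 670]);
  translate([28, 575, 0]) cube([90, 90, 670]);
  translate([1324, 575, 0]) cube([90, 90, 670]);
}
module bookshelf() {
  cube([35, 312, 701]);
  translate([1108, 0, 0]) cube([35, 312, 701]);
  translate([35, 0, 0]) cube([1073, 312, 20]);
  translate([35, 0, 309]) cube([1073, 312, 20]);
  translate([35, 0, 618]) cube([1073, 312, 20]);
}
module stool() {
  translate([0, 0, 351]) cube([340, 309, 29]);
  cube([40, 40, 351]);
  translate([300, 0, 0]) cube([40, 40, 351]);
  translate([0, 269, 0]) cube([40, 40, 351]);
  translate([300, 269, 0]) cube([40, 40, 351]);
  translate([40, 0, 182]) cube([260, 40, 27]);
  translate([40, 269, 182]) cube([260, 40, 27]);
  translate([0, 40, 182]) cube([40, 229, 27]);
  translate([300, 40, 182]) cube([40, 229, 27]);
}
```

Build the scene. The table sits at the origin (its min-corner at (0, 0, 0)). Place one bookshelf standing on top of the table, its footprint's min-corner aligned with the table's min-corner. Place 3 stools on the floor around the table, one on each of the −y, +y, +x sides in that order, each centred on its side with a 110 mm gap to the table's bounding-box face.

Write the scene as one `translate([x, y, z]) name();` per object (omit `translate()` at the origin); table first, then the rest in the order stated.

table();
translate([0, 0, 697]) bookshelf();
translate([551, -419, 0]) stool();
translate([551, 803, 0]) stool();
translate([1552, 192, 0]) stool();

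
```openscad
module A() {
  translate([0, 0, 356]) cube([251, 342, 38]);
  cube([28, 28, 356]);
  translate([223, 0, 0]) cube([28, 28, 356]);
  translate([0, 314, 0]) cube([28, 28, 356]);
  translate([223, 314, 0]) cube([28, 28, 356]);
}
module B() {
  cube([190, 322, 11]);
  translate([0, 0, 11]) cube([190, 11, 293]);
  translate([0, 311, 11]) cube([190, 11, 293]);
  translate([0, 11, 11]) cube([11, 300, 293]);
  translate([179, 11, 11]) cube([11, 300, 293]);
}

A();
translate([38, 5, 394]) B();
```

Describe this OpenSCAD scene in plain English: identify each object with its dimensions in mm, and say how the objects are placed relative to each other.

A is a four-legged stool. The seat is 251×342 mm, 38 mm thick, top at z = 394 mm. It stands on four square legs, each 28×28 mm in cross-section, from z = 0 to the seat underside, each flush with a corner of the seat.

B is an open storage box with external size 190×322×304 mm and wall thickness 11 mm (the base is also 11 mm thick). The base covers the whole footprint; the four walls stand on the base, with the y-facing walls full-width and the x-facing walls fitting between their inner faces.

The open box is on top of the stool.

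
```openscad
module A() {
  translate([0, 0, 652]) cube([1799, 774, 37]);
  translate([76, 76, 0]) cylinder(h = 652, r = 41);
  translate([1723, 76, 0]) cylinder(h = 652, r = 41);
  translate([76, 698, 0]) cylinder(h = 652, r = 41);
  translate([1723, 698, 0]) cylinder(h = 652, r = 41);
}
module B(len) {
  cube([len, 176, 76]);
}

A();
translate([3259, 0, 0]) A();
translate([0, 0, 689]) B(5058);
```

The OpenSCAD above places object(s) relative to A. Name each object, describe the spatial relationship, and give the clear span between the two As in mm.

A is a table. B is a beam. A beam spans the tops of two tables. The clear span between the two tables is 1460 mm.

Second table starts at x = 3259; first ends at x = 1799; clear span = 3259 − 1799 = 1460 mm.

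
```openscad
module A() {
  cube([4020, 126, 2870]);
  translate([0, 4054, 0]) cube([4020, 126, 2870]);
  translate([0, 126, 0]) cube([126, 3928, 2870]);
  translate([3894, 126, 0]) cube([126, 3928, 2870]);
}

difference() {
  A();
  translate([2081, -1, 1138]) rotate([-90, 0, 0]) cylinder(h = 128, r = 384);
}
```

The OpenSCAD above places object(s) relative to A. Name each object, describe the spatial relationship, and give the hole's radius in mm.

The subtracted cylinder has r = 384 mm.

A is a house frame. The house frame has a circular hole through its front wall. The hole's radius is 384 mm.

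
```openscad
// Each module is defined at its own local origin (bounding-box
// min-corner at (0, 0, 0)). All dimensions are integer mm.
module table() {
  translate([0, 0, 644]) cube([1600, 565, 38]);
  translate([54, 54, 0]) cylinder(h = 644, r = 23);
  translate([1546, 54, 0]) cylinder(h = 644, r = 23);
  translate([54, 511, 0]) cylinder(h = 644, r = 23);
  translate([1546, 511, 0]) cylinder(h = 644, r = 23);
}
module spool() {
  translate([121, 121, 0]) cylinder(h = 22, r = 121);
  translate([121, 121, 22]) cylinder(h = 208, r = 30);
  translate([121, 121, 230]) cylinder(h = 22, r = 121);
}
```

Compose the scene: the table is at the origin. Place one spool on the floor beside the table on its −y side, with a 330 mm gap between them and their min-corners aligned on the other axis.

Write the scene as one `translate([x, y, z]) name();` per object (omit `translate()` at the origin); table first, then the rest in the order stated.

table();
translate([0, -572, 0]) spool();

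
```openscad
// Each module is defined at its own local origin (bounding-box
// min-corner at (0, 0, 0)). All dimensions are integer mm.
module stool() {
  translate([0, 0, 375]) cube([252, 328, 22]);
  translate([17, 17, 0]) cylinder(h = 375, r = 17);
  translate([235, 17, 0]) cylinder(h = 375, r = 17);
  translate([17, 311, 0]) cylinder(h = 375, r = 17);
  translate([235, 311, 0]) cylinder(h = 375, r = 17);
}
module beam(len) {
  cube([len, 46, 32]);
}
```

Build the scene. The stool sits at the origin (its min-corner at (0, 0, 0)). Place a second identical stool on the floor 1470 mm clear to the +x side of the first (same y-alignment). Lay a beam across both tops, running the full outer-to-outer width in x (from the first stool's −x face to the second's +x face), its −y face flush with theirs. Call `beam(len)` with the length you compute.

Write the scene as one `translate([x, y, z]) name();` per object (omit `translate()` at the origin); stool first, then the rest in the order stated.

stool();
translate([1722, 0, 0]) stool();
translate([0, 0, 397]) beam(1974);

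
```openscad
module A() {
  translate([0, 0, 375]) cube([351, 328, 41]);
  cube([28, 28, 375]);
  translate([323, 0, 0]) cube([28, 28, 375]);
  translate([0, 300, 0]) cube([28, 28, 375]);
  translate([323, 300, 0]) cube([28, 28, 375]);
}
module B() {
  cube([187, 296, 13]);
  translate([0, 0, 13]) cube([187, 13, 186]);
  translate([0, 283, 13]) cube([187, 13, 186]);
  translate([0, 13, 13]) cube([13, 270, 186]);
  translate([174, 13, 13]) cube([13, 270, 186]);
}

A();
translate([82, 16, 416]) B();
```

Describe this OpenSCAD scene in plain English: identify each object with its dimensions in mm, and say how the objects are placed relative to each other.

A is a four-legged stool. The seat is 351×328 mm, 41 mm thick, top at z = 416 mm. It stands on four square legs, each 28×28 mm in cross-section, from z = 0 to the seat underside, each flush with a corner of the seat.

B is an open storage box with external size 187×296×199 mm and wall thickness 13 mm (the base is also 13 mm thick). The base covers the whole footprint; the four walls stand on the base, with the y-facing walls full-width and the x-facing walls fitting between their inner faces.

The open box is on top of the stool, centred.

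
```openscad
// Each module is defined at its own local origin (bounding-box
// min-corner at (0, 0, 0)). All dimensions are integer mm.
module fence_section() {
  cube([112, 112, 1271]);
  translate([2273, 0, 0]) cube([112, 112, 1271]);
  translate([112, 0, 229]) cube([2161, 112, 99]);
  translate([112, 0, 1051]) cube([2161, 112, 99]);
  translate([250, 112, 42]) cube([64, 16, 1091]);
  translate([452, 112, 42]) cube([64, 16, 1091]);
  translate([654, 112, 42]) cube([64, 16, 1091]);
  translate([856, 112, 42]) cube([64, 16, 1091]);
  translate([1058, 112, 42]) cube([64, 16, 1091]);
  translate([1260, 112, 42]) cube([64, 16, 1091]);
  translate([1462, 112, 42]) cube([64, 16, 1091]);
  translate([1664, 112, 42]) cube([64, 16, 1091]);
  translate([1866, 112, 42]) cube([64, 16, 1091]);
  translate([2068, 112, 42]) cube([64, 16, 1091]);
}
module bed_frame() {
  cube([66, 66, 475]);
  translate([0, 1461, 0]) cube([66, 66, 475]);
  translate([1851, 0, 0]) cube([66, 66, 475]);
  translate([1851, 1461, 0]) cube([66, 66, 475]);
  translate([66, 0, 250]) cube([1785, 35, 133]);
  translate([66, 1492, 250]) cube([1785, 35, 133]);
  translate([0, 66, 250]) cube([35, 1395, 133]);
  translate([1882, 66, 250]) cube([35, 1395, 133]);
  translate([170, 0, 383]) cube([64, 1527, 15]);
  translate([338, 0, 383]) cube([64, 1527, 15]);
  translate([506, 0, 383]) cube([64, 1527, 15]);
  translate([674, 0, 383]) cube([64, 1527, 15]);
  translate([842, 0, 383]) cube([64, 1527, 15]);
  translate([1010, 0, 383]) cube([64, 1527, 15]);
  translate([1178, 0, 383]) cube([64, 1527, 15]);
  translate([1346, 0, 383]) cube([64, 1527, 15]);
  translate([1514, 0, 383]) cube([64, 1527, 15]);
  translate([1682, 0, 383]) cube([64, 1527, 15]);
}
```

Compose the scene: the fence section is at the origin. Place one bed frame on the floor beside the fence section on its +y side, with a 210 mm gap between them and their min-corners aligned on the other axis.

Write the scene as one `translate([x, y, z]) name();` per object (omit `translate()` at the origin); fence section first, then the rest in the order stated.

fence_section();
translate([0, 338, 0]) bed_frame();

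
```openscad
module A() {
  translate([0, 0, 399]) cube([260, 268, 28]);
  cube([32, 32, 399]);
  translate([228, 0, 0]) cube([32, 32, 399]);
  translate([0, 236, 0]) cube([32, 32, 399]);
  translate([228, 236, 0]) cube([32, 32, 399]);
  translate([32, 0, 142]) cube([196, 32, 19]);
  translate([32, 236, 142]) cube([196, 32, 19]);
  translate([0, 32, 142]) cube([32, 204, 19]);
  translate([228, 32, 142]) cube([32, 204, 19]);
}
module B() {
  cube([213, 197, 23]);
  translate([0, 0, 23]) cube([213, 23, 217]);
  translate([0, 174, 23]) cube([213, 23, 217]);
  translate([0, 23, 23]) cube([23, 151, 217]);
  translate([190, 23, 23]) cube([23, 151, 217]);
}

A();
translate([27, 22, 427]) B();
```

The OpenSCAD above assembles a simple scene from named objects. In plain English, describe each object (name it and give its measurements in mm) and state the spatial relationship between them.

A is a four-legged stool. The seat is a 260×268×28 mm slab whose top surface is at z = 427 mm; four square legs, each 32×32 mm in cross-section, run from the floor (z = 0) to the underside of the seat, each flush with a corner of the seat. Four stretchers, 32 mm wide and 19 mm tall, connect adjacent legs with their undersides at z = 142 mm, each running between the inner faces of the legs it joins and aligned with the legs' outer faces on the other axis.

B is an open-topped rectangular box: outside dimensions 213×197×240 mm, with a uniform wall and base thickness of 23 mm. The base is a full 213×197 slab on the floor; four walls sit on top of the base. The front and back walls (the −y and +y sides) span the full width; the two side walls fit between them.

The open box is on top of the stool.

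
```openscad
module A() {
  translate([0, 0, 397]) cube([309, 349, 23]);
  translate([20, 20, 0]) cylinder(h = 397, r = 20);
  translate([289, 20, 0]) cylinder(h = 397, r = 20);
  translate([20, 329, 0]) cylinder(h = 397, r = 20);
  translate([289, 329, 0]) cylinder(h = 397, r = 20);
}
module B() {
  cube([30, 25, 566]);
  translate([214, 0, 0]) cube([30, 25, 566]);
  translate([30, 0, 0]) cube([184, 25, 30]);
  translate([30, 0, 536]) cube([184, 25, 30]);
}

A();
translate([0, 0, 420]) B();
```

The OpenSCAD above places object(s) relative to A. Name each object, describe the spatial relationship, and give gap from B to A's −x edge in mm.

A is a stool. B is a picture frame. The picture frame is on top of the stool. The gap from the picture frame to the stool's −x edge is 0 mm.

The picture frame's min-x is at 0; the stool's min-x is 0; gap = 0 mm.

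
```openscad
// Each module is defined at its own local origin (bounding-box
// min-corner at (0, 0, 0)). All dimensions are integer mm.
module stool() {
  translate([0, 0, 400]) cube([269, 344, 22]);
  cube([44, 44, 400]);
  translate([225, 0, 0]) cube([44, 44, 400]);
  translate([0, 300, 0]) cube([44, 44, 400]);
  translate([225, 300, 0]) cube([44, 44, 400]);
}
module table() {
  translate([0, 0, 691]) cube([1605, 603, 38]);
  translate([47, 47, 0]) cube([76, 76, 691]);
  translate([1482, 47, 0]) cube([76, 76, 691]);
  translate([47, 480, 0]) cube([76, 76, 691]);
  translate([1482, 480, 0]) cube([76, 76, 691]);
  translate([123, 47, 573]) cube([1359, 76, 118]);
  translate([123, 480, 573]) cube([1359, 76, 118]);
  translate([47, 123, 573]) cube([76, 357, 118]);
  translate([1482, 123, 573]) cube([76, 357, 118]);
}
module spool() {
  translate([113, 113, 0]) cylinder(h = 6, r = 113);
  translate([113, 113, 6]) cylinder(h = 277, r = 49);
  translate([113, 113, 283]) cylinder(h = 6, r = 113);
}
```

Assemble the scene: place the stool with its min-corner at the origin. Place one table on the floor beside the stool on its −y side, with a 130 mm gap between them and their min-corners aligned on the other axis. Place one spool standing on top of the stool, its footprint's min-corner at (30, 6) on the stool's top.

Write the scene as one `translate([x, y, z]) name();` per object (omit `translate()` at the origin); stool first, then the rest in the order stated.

stool();
translate([0, -733, 0]) table();
translate([30, 6, 422]) spool();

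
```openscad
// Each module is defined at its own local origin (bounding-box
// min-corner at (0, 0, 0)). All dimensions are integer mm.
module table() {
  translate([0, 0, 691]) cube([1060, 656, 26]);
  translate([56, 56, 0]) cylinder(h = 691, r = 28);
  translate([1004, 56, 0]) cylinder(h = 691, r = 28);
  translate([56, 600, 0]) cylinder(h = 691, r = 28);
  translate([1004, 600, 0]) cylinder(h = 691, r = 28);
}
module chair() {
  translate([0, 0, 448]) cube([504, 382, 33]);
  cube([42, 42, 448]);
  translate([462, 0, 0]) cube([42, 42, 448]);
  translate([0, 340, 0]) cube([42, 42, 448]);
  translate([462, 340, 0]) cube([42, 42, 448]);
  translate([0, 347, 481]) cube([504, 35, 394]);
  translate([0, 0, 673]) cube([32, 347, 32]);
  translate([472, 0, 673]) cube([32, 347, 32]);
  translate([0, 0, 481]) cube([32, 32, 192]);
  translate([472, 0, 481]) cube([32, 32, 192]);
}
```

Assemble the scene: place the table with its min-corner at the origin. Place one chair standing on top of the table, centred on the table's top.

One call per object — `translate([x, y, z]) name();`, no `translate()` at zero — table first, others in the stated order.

table();
translate([278, 137, 717]) chair();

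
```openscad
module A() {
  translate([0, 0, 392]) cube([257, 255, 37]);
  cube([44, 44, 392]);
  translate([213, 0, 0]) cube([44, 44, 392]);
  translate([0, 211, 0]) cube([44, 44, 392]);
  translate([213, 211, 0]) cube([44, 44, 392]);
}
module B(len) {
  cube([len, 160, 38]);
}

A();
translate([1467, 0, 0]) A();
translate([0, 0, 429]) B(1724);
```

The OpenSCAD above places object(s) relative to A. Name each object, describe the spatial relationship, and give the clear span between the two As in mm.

Second stool starts at x = 1467; first ends at x = 257; clear span = 1467 − 257 = 1210 mm.

A is a stool. B is a beam. A beam spans the tops of two stools. The clear span between the two stools is 1210 mm.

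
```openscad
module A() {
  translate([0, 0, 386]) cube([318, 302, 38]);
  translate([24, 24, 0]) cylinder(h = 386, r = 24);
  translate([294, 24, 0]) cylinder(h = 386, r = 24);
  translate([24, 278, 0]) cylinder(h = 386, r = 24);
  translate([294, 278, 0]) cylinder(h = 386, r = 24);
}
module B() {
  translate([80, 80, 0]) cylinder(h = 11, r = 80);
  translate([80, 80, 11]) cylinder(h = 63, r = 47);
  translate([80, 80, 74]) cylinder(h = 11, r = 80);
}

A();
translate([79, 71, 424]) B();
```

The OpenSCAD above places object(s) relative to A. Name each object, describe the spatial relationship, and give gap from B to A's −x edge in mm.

A is a stool. B is a spool. The spool is on top of the stool, centred. The gap from the spool to the stool's −x edge is 79 mm.

The spool's min-x is at 79; the stool's min-x is 0; gap = 79 mm.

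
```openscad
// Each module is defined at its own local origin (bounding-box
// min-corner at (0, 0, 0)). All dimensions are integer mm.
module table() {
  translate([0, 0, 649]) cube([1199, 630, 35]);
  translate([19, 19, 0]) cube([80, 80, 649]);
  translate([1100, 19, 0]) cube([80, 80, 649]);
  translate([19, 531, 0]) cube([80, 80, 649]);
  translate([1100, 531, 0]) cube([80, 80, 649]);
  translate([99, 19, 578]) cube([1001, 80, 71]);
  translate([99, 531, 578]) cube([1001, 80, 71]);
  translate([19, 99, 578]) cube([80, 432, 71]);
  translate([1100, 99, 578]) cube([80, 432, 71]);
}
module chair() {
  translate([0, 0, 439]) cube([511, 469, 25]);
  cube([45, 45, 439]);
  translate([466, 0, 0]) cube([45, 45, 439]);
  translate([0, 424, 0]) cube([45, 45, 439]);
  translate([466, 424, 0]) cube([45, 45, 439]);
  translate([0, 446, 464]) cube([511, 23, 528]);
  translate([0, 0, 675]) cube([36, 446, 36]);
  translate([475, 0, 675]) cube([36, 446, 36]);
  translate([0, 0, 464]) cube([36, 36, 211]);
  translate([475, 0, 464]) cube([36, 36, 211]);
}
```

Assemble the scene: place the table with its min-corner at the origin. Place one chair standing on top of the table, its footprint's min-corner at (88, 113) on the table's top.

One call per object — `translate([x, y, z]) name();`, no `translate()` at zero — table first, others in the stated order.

table();
translate([88, 113, 684]) chair();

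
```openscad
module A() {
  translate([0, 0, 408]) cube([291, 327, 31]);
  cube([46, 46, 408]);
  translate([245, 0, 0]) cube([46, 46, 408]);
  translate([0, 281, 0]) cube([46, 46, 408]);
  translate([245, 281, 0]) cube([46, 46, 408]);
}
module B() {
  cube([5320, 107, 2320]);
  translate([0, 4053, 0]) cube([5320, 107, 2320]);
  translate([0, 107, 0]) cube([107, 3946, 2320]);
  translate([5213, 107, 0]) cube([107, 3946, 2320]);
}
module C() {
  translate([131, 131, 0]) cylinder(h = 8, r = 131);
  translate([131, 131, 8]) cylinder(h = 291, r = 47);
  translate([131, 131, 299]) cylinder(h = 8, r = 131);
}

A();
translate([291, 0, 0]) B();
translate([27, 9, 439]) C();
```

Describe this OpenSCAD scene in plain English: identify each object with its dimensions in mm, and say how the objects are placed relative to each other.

A is a simple wooden stool: a rectangular seat 291 mm (x) by 327 mm (y), 31 mm thick, top face at z = 439 mm, on four square legs, each 46×46 mm in cross-section. The legs rest on z = 0, each flush with a corner of the seat.

B is the wall frame of a small rectangular building: four walls, each 2320 mm tall and 107 mm thick, enclosing a footprint 5320 mm (x) by 4160 mm (y) outside-to-outside, with no floor or roof. The front and back walls (the −y and +y sides) span the full width; the two side walls fit between them.

C is a spool: two coaxial disc flanges of radius 131 mm and thickness 8 mm, joined by a core cylinder of radius 47 mm and height 291 mm. The lower flange rests on z = 0 and the three cylinders share a vertical axis.

The house frame is against the stool's +x side, with their −y faces flush. The spool is on top of the stool.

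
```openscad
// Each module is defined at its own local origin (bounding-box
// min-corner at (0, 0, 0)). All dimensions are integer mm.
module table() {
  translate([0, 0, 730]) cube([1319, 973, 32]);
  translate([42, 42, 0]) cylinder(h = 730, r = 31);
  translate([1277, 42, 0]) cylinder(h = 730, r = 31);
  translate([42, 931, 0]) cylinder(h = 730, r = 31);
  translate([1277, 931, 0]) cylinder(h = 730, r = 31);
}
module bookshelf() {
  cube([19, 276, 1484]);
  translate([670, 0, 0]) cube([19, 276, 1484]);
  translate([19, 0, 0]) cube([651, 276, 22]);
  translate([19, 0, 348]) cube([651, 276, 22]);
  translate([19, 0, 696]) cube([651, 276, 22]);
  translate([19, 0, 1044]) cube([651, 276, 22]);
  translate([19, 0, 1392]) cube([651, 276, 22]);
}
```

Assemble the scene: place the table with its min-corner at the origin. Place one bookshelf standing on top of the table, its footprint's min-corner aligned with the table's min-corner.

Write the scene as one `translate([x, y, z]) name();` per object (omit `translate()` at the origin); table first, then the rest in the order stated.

table();
translate([0, 0, 762]) bookshelf();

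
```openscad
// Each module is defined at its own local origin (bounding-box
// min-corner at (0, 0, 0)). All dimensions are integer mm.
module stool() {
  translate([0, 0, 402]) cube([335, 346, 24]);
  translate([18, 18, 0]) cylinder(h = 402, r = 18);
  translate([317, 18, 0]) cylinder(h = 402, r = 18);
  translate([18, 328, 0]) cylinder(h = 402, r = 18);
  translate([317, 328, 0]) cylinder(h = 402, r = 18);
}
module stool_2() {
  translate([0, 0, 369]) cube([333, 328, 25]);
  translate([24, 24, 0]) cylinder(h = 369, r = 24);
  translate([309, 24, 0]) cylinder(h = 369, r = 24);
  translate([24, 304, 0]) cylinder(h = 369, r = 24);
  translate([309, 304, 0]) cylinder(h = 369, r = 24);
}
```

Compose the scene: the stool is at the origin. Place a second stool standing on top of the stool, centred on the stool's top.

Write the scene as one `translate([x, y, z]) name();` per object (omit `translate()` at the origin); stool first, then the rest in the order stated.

stool();
translate([1, 9, 426]) stool_2();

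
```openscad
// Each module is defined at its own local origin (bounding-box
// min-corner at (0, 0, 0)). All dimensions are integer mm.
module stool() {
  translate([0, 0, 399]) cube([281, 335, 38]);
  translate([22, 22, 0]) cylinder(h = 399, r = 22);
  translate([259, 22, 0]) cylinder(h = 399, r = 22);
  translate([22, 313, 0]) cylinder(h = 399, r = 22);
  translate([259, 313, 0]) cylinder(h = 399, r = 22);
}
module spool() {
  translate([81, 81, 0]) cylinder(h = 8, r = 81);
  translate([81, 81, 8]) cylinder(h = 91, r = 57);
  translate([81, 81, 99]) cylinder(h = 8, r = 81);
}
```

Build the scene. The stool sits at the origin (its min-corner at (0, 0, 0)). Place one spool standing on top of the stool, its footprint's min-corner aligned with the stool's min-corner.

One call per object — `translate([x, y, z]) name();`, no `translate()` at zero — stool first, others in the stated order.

stool();
translate([0, 0, 437]) spool();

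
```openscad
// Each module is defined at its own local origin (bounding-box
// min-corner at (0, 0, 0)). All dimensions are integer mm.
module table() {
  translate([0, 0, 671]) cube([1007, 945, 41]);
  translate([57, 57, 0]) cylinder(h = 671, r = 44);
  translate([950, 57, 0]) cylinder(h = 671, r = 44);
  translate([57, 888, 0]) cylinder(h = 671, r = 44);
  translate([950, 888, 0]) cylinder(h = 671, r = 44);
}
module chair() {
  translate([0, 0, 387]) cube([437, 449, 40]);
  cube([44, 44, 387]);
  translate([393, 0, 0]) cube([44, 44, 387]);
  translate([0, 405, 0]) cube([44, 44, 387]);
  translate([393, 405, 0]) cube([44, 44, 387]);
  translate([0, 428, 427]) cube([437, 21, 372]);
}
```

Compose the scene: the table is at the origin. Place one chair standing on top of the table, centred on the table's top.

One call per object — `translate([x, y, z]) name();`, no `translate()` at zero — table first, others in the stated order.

table();
translate([285, 248, 712]) chair();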